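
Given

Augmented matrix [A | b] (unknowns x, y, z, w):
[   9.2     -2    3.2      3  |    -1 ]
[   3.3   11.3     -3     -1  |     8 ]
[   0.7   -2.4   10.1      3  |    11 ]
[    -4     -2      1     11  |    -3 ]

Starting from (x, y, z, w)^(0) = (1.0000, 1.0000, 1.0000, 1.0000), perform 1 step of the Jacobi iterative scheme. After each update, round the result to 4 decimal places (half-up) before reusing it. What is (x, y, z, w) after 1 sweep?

Iteration 1:
  x = (-1 - (-2)·1.0000 - (3.2)·1.0000 - (3)·1.0000) / (9.2) = -0.5652
  y = (8 - (3.3)·1.0000 - (-3)·1.0000 - (-1)·1.0000) / (11.3) = 0.7699
  z = (11 - (0.7)·1.0000 - (-2.4)·1.0000 - (3)·1.0000) / (10.1) = 0.9604
  w = (-3 - (-4)·1.0000 - (-2)·1.0000 - (1)·1.0000) / (11) = 0.1818

(-0.5652, 0.7699, 0.9604, 0.1818)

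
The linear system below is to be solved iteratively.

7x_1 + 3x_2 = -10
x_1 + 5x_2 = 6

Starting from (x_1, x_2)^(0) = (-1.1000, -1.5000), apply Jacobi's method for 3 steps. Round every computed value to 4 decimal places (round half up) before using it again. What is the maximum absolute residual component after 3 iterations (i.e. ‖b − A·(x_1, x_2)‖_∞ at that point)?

0.7508

Iteration 1:
  x_1 = (-10 - (3)·-1.5000) / (7) = -0.7857
  x_2 = (6 - (1)·-1.1000) / (5) = 1.4200
Iteration 2:
  x_1 = (-10 - (3)·1.4200) / (7) = -2.0371
  x_2 = (6 - (1)·-0.7857) / (5) = 1.3571
Iteration 3:
  x_1 = (-10 - (3)·1.3571) / (7) = -2.0102
  x_2 = (6 - (1)·-2.0371) / (5) = 1.6074
Residual b − A·x = (-0.7508, -0.0268); ∞-norm = 0.7508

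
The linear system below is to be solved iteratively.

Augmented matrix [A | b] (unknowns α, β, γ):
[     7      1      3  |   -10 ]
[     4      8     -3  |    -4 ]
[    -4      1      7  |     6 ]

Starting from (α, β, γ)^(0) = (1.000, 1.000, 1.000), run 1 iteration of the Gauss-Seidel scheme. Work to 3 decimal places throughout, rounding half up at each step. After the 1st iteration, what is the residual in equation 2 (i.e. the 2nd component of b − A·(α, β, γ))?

Iteration 1:
  α = (-10 - (1)·1.000 - (3)·1.000) / (7) = -2.000
  β = (-4 - (4)·-2.000 - (-3)·1.000) / (8) = 0.875
  γ = (6 - (-4)·-2.000 - (1)·0.875) / (7) = -0.411
Residual b − A·x = (4.358, -4.233, 0.002)

-4.233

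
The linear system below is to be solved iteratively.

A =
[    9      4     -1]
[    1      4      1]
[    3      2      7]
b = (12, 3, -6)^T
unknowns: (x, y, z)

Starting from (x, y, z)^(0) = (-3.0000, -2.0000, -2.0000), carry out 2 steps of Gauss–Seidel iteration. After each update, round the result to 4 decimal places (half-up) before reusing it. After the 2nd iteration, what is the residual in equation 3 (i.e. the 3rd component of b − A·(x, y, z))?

Iteration 1:
  x = (12 - (4)·-2.0000 - (-1)·-2.0000) / (9) = 2.0000
  y = (3 - (1)·2.0000 - (1)·-2.0000) / (4) = 0.7500
  z = (-6 - (3)·2.0000 - (2)·0.7500) / (7) = -1.9286
Iteration 2:
  x = (12 - (4)·0.7500 - (-1)·-1.9286) / (9) = 0.7857
  y = (3 - (1)·0.7857 - (1)·-1.9286) / (4) = 1.0357
  z = (-6 - (3)·0.7857 - (2)·1.0357) / (7) = -1.4898
Residual b − A·x = (-0.7039, -0.4387, 0.0001)

0.0001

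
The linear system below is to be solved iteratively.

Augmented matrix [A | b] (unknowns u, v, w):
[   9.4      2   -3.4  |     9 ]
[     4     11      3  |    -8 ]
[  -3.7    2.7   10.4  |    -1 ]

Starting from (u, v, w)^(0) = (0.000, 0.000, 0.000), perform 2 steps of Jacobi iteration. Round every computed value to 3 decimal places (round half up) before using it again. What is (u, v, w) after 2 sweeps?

(1.077, -1.049, 0.433)

Iteration 1:
  u = (9 - (2)·0.000 - (-3.4)·0.000) / (9.4) = 0.957
  v = (-8 - (4)·0.000 - (3)·0.000) / (11) = -0.727
  w = (-1 - (-3.7)·0.000 - (2.7)·0.000) / (10.4) = -0.096
Iteration 2:
  u = (9 - (2)·-0.727 - (-3.4)·-0.096) / (9.4) = 1.077
  v = (-8 - (4)·0.957 - (3)·-0.096) / (11) = -1.049
  w = (-1 - (-3.7)·0.957 - (2.7)·-0.727) / (10.4) = 0.433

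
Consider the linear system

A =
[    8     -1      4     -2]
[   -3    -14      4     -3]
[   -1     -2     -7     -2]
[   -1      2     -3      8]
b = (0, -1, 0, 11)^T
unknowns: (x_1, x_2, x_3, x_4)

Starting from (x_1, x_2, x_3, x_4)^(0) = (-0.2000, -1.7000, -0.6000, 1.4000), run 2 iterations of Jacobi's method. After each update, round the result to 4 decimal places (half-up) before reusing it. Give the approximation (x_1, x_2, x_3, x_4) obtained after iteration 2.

Iteration 1:
  x_1 = (0 - (-1)·-1.7000 - (4)·-0.6000 - (-2)·1.4000) / (8) = 0.4375
  x_2 = (-1 - (-3)·-0.2000 - (4)·-0.6000 - (-3)·1.4000) / (-14) = -0.3571
  x_3 = (0 - (-1)·-0.2000 - (-2)·-1.7000 - (-2)·1.4000) / (-7) = 0.1143
  x_4 = (11 - (-1)·-0.2000 - (2)·-1.7000 - (-3)·-0.6000) / (8) = 1.5500
Iteration 2:
  x_1 = (0 - (-1)·-0.3571 - (4)·0.1143 - (-2)·1.5500) / (8) = 0.2857
  x_2 = (-1 - (-3)·0.4375 - (4)·0.1143 - (-3)·1.5500) / (-14) = -0.3218
  x_3 = (0 - (-1)·0.4375 - (-2)·-0.3571 - (-2)·1.5500) / (-7) = -0.4033
  x_4 = (11 - (-1)·0.4375 - (2)·-0.3571 - (-3)·0.1143) / (8) = 1.5618

(0.2857, -0.3218, -0.4033, 1.5618)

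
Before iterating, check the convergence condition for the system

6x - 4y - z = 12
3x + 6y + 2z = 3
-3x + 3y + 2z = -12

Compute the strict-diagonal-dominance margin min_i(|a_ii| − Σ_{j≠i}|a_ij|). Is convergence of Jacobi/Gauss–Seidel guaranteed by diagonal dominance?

-4

row 1: |6| − (4+1) = 1
row 2: |6| − (3+2) = 1
row 3: |2| − (3+3) = -4
minimum over rows = -4 → not strictly diagonally dominant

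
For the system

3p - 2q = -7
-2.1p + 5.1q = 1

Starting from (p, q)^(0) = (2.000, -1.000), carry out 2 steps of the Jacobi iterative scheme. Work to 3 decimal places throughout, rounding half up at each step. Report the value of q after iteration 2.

-1.039

Iteration 1:
  p = (-7 - (-2)·-1.000) / (3) = -3.000
  q = (1 - (-2.1)·2.000) / (5.1) = 1.020
Iteration 2:
  p = (-7 - (-2)·1.020) / (3) = -1.653
  q = (1 - (-2.1)·-3.000) / (5.1) = -1.039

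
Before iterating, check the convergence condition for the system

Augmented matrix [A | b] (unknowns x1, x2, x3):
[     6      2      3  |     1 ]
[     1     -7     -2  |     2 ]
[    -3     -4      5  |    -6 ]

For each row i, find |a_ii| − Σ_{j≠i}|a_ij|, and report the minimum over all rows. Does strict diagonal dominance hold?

row 1: |6| − (2+3) = 1
row 2: |-7| − (1+2) = 4
row 3: |5| − (3+4) = -2
minimum over rows = -2 → not strictly diagonally dominant

-2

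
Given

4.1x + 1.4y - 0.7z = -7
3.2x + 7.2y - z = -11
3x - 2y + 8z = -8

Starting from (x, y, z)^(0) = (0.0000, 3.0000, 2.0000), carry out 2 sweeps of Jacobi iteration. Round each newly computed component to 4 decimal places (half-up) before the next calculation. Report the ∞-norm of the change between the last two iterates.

1.0670

Iteration 1:
  x = (-7 - (1.4)·3.0000 - (-0.7)·2.0000) / (4.1) = -2.3902
  y = (-11 - (3.2)·0.0000 - (-1)·2.0000) / (7.2) = -1.2500
  z = (-8 - (3)·0.0000 - (-2)·3.0000) / (8) = -0.2500
Iteration 2:
  x = (-7 - (1.4)·-1.2500 - (-0.7)·-0.2500) / (4.1) = -1.3232
  y = (-11 - (3.2)·-2.3902 - (-1)·-0.2500) / (7.2) = -0.5002
  z = (-8 - (3)·-2.3902 - (-2)·-1.2500) / (8) = -0.4162
Change: (1.0670, 0.7498, -0.1662) → max |·| = 1.0670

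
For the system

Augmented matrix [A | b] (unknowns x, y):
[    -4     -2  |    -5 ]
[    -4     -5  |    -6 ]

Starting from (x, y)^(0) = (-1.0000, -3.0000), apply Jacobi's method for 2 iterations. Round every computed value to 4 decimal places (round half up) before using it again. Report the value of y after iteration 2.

-1.0000

Iteration 1:
  x = (-5 - (-2)·-3.0000) / (-4) = 2.7500
  y = (-6 - (-4)·-1.0000) / (-5) = 2.0000
Iteration 2:
  x = (-5 - (-2)·2.0000) / (-4) = 0.2500
  y = (-6 - (-4)·2.7500) / (-5) = -1.0000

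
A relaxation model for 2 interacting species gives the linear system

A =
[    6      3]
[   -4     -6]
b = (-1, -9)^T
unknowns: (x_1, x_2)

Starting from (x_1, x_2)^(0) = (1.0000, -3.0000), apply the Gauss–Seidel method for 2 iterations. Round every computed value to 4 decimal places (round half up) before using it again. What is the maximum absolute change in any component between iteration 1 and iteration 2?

Iteration 1:
  x_1 = (-1 - (3)·-3.0000) / (6) = 1.3333
  x_2 = (-9 - (-4)·1.3333) / (-6) = 0.6111
Iteration 2:
  x_1 = (-1 - (3)·0.6111) / (6) = -0.4722
  x_2 = (-9 - (-4)·-0.4722) / (-6) = 1.8148
Change: (-1.8055, 1.2037) → max |·| = 1.8055

1.8055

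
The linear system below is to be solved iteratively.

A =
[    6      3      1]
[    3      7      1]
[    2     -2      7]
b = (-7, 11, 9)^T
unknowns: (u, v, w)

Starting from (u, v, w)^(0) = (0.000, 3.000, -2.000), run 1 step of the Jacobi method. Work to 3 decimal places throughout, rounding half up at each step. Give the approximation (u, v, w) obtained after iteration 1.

(-2.333, 1.857, 2.143)

Iteration 1:
  u = (-7 - (3)·3.000 - (1)·-2.000) / (6) = -2.333
  v = (11 - (3)·0.000 - (1)·-2.000) / (7) = 1.857
  w = (9 - (2)·0.000 - (-2)·3.000) / (7) = 2.143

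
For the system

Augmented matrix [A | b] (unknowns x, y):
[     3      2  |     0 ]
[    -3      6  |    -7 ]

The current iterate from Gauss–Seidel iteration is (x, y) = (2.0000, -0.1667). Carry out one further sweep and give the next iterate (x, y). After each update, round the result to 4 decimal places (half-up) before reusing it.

One sweep:
  x = (0 - (2)·-0.1667) / (3) = 0.1111
  y = (-7 - (-3)·0.1111) / (6) = -1.1111

(0.1111, -1.1111)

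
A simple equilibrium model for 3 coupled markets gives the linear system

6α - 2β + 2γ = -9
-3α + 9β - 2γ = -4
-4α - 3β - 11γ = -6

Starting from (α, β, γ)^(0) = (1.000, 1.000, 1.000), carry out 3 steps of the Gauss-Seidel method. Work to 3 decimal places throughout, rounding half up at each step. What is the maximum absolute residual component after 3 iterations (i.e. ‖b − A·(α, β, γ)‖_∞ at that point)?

0.096

Iteration 1:
  α = (-9 - (-2)·1.000 - (2)·1.000) / (6) = -1.500
  β = (-4 - (-3)·-1.500 - (-2)·1.000) / (9) = -0.722
  γ = (-6 - (-4)·-1.500 - (-3)·-0.722) / (-11) = 1.288
Iteration 2:
  α = (-9 - (-2)·-0.722 - (2)·1.288) / (6) = -2.170
  β = (-4 - (-3)·-2.170 - (-2)·1.288) / (9) = -0.882
  γ = (-6 - (-4)·-2.170 - (-3)·-0.882) / (-11) = 1.575
Iteration 3:
  α = (-9 - (-2)·-0.882 - (2)·1.575) / (6) = -2.319
  β = (-4 - (-3)·-2.319 - (-2)·1.575) / (9) = -0.867
  γ = (-6 - (-4)·-2.319 - (-3)·-0.867) / (-11) = 1.625
Residual b − A·x = (-0.070, 0.096, -0.002); ∞-norm = 0.096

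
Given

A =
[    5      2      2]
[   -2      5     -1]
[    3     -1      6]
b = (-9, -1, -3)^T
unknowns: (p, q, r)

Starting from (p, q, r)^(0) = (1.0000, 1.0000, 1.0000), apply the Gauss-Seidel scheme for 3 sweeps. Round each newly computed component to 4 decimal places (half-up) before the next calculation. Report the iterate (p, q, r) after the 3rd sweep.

Iteration 1:
  p = (-9 - (2)·1.0000 - (2)·1.0000) / (5) = -2.6000
  q = (-1 - (-2)·-2.6000 - (-1)·1.0000) / (5) = -1.0400
  r = (-3 - (3)·-2.6000 - (-1)·-1.0400) / (6) = 0.6267
Iteration 2:
  p = (-9 - (2)·-1.0400 - (2)·0.6267) / (5) = -1.6347
  q = (-1 - (-2)·-1.6347 - (-1)·0.6267) / (5) = -0.7285
  r = (-3 - (3)·-1.6347 - (-1)·-0.7285) / (6) = 0.1959
Iteration 3:
  p = (-9 - (2)·-0.7285 - (2)·0.1959) / (5) = -1.5870
  q = (-1 - (-2)·-1.5870 - (-1)·0.1959) / (5) = -0.7956
  r = (-3 - (3)·-1.5870 - (-1)·-0.7956) / (6) = 0.1609

(-1.5870, -0.7956, 0.1609)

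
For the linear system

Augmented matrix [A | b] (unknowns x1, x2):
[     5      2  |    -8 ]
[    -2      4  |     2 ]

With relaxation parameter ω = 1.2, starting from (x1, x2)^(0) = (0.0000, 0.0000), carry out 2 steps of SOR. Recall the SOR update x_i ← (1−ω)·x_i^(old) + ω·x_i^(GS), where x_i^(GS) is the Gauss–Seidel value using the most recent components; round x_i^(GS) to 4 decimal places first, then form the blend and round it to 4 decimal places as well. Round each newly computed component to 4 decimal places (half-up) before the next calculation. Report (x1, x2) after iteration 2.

Iteration 1:
  x1: GS value = (-8 - (2)·0.0000) / (5) = -1.6000;  x1 ← (1−ω)·0.0000 + ω·-1.6000 = -1.9200
  x2: GS value = (2 - (-2)·-1.9200) / (4) = -0.4600;  x2 ← (1−ω)·0.0000 + ω·-0.4600 = -0.5520
Iteration 2:
  x1: GS value = (-8 - (2)·-0.5520) / (5) = -1.3792;  x1 ← (1−ω)·-1.9200 + ω·-1.3792 = -1.2710
  x2: GS value = (2 - (-2)·-1.2710) / (4) = -0.1355;  x2 ← (1−ω)·-0.5520 + ω·-0.1355 = -0.0522

(-1.2710, -0.0522)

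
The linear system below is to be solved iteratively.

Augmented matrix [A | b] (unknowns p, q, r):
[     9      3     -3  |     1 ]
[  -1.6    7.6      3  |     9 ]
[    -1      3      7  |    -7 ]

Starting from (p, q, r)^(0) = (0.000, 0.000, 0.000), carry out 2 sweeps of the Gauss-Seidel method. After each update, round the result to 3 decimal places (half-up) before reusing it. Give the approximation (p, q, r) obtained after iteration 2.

(-0.792, 1.610, -1.803)

Iteration 1:
  p = (1 - (3)·0.000 - (-3)·0.000) / (9) = 0.111
  q = (9 - (-1.6)·0.111 - (3)·0.000) / (7.6) = 1.208
  r = (-7 - (-1)·0.111 - (3)·1.208) / (7) = -1.502
Iteration 2:
  p = (1 - (3)·1.208 - (-3)·-1.502) / (9) = -0.792
  q = (9 - (-1.6)·-0.792 - (3)·-1.502) / (7.6) = 1.610
  r = (-7 - (-1)·-0.792 - (3)·1.610) / (7) = -1.803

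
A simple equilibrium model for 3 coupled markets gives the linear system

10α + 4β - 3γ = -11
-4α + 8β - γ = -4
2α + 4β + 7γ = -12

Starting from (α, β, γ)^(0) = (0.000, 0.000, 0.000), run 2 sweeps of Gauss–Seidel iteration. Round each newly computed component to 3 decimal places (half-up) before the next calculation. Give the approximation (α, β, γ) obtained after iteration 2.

(-0.920, -1.060, -0.846)

Iteration 1:
  α = (-11 - (4)·0.000 - (-3)·0.000) / (10) = -1.100
  β = (-4 - (-4)·-1.100 - (-1)·0.000) / (8) = -1.050
  γ = (-12 - (2)·-1.100 - (4)·-1.050) / (7) = -0.800
Iteration 2:
  α = (-11 - (4)·-1.050 - (-3)·-0.800) / (10) = -0.920
  β = (-4 - (-4)·-0.920 - (-1)·-0.800) / (8) = -1.060
  γ = (-12 - (2)·-0.920 - (4)·-1.060) / (7) = -0.846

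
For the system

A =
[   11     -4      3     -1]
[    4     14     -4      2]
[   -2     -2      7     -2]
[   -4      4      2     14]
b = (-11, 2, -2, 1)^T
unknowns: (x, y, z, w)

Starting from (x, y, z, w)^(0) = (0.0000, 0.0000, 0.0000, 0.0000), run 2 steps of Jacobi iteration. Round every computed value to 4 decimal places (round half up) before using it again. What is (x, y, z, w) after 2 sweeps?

(-0.8636, 0.3367, -0.5102, -0.2143)

Iteration 1:
  x = (-11 - (-4)·0.0000 - (3)·0.0000 - (-1)·0.0000) / (11) = -1.0000
  y = (2 - (4)·0.0000 - (-4)·0.0000 - (2)·0.0000) / (14) = 0.1429
  z = (-2 - (-2)·0.0000 - (-2)·0.0000 - (-2)·0.0000) / (7) = -0.2857
  w = (1 - (-4)·0.0000 - (4)·0.0000 - (2)·0.0000) / (14) = 0.0714
Iteration 2:
  x = (-11 - (-4)·0.1429 - (3)·-0.2857 - (-1)·0.0714) / (11) = -0.8636
  y = (2 - (4)·-1.0000 - (-4)·-0.2857 - (2)·0.0714) / (14) = 0.3367
  z = (-2 - (-2)·-1.0000 - (-2)·0.1429 - (-2)·0.0714) / (7) = -0.5102
  w = (1 - (-4)·-1.0000 - (4)·0.1429 - (2)·-0.2857) / (14) = -0.2143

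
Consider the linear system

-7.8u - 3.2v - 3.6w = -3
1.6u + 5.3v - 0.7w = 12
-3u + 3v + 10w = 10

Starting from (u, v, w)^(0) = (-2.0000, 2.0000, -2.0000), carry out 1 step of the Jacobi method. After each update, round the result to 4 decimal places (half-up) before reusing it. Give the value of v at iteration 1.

Iteration 1:
  u = (-3 - (-3.2)·2.0000 - (-3.6)·-2.0000) / (-7.8) = 0.4872
  v = (12 - (1.6)·-2.0000 - (-0.7)·-2.0000) / (5.3) = 2.6038
  w = (10 - (-3)·-2.0000 - (3)·2.0000) / (10) = -0.2000

2.6038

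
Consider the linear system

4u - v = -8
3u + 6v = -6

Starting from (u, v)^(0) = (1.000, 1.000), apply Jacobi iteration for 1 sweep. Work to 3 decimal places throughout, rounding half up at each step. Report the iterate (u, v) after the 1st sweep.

Iteration 1:
  u = (-8 - (-1)·1.000) / (4) = -1.750
  v = (-6 - (3)·1.000) / (6) = -1.500

(-1.750, -1.500)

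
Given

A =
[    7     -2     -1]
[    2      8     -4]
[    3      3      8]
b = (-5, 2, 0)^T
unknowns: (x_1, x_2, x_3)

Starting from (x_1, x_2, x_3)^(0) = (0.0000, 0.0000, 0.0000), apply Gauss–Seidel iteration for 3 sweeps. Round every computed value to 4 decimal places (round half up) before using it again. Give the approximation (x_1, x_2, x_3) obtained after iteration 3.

Iteration 1:
  x_1 = (-5 - (-2)·0.0000 - (-1)·0.0000) / (7) = -0.7143
  x_2 = (2 - (2)·-0.7143 - (-4)·0.0000) / (8) = 0.4286
  x_3 = (0 - (3)·-0.7143 - (3)·0.4286) / (8) = 0.1071
Iteration 2:
  x_1 = (-5 - (-2)·0.4286 - (-1)·0.1071) / (7) = -0.5765
  x_2 = (2 - (2)·-0.5765 - (-4)·0.1071) / (8) = 0.4477
  x_3 = (0 - (3)·-0.5765 - (3)·0.4477) / (8) = 0.0483
Iteration 3:
  x_1 = (-5 - (-2)·0.4477 - (-1)·0.0483) / (7) = -0.5795
  x_2 = (2 - (2)·-0.5795 - (-4)·0.0483) / (8) = 0.4190
  x_3 = (0 - (3)·-0.5795 - (3)·0.4190) / (8) = 0.0602

(-0.5795, 0.4190, 0.0602)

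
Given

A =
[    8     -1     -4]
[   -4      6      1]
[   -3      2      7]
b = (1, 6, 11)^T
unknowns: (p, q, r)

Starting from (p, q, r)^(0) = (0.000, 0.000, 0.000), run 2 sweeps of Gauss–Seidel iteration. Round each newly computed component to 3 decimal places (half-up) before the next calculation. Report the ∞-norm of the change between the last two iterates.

Iteration 1:
  p = (1 - (-1)·0.000 - (-4)·0.000) / (8) = 0.125
  q = (6 - (-4)·0.125 - (1)·0.000) / (6) = 1.083
  r = (11 - (-3)·0.125 - (2)·1.083) / (7) = 1.316
Iteration 2:
  p = (1 - (-1)·1.083 - (-4)·1.316) / (8) = 0.918
  q = (6 - (-4)·0.918 - (1)·1.316) / (6) = 1.393
  r = (11 - (-3)·0.918 - (2)·1.393) / (7) = 1.567
Change: (0.793, 0.310, 0.251) → max |·| = 0.793

0.793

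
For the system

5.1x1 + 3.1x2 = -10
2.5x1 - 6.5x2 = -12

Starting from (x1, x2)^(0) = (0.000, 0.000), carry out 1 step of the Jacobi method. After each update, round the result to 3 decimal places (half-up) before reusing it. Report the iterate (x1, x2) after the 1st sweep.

(-1.961, 1.846)

Iteration 1:
  x1 = (-10 - (3.1)·0.000) / (5.1) = -1.961
  x2 = (-12 - (2.5)·0.000) / (-6.5) = 1.846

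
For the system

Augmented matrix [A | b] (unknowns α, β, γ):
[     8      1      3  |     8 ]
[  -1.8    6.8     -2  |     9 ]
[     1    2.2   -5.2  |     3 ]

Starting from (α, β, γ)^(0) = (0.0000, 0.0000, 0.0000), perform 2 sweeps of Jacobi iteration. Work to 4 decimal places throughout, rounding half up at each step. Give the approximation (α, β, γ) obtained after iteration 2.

Iteration 1:
  α = (8 - (1)·0.0000 - (3)·0.0000) / (8) = 1.0000
  β = (9 - (-1.8)·0.0000 - (-2)·0.0000) / (6.8) = 1.3235
  γ = (3 - (1)·0.0000 - (2.2)·0.0000) / (-5.2) = -0.5769
Iteration 2:
  α = (8 - (1)·1.3235 - (3)·-0.5769) / (8) = 1.0509
  β = (9 - (-1.8)·1.0000 - (-2)·-0.5769) / (6.8) = 1.4186
  γ = (3 - (1)·1.0000 - (2.2)·1.3235) / (-5.2) = 0.1753

(1.0509, 1.4186, 0.1753)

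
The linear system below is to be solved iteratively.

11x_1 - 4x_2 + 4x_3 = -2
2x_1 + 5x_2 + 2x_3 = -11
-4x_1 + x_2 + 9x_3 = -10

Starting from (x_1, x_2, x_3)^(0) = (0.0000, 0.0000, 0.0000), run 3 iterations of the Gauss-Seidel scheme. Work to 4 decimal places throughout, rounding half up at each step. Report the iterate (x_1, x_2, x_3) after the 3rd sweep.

Iteration 1:
  x_1 = (-2 - (-4)·0.0000 - (4)·0.0000) / (11) = -0.1818
  x_2 = (-11 - (2)·-0.1818 - (2)·0.0000) / (5) = -2.1273
  x_3 = (-10 - (-4)·-0.1818 - (1)·-2.1273) / (9) = -0.9555
Iteration 2:
  x_1 = (-2 - (-4)·-2.1273 - (4)·-0.9555) / (11) = -0.6079
  x_2 = (-11 - (2)·-0.6079 - (2)·-0.9555) / (5) = -1.5746
  x_3 = (-10 - (-4)·-0.6079 - (1)·-1.5746) / (9) = -1.2063
Iteration 3:
  x_1 = (-2 - (-4)·-1.5746 - (4)·-1.2063) / (11) = -0.3157
  x_2 = (-11 - (2)·-0.3157 - (2)·-1.2063) / (5) = -1.5912
  x_3 = (-10 - (-4)·-0.3157 - (1)·-1.5912) / (9) = -1.0746

(-0.3157, -1.5912, -1.0746)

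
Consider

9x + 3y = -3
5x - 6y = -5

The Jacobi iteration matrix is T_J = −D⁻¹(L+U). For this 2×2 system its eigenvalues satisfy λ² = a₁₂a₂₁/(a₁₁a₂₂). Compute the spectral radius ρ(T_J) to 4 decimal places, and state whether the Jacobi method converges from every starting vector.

a₁₂a₂₁/(a₁₁a₂₂) = (3)·(5) / ((9)·(-6)) = -0.277778
ρ = √|-0.277778| = √0.277778 = 0.5270
ρ < 1, so Jacobi converges

0.5270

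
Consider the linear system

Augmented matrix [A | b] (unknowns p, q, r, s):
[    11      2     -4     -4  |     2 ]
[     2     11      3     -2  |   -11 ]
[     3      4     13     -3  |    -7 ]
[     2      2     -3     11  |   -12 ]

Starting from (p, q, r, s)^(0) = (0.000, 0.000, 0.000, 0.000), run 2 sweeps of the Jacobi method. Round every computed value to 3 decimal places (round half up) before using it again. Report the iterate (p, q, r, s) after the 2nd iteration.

Iteration 1:
  p = (2 - (2)·0.000 - (-4)·0.000 - (-4)·0.000) / (11) = 0.182
  q = (-11 - (2)·0.000 - (3)·0.000 - (-2)·0.000) / (11) = -1.000
  r = (-7 - (3)·0.000 - (4)·0.000 - (-3)·0.000) / (13) = -0.538
  s = (-12 - (2)·0.000 - (2)·0.000 - (-3)·0.000) / (11) = -1.091
Iteration 2:
  p = (2 - (2)·-1.000 - (-4)·-0.538 - (-4)·-1.091) / (11) = -0.229
  q = (-11 - (2)·0.182 - (3)·-0.538 - (-2)·-1.091) / (11) = -1.085
  r = (-7 - (3)·0.182 - (4)·-1.000 - (-3)·-1.091) / (13) = -0.525
  s = (-12 - (2)·0.182 - (2)·-1.000 - (-3)·-0.538) / (11) = -1.089

(-0.229, -1.085, -0.525, -1.089)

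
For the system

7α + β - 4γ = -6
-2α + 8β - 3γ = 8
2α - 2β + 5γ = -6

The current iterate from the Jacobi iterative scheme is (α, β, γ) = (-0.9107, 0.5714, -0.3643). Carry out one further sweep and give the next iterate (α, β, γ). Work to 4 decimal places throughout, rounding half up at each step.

(-1.1469, 0.6357, -0.6072)

One sweep:
  α = (-6 - (1)·0.5714 - (-4)·-0.3643) / (7) = -1.1469
  β = (8 - (-2)·-0.9107 - (-3)·-0.3643) / (8) = 0.6357
  γ = (-6 - (2)·-0.9107 - (-2)·0.5714) / (5) = -0.6072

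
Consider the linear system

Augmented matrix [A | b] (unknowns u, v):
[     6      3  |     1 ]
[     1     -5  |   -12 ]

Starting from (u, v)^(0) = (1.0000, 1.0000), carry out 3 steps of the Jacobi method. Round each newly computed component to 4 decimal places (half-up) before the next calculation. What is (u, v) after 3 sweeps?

(-1.0000, 2.1733)

Iteration 1:
  u = (1 - (3)·1.0000) / (6) = -0.3333
  v = (-12 - (1)·1.0000) / (-5) = 2.6000
Iteration 2:
  u = (1 - (3)·2.6000) / (6) = -1.1333
  v = (-12 - (1)·-0.3333) / (-5) = 2.3333
Iteration 3:
  u = (1 - (3)·2.3333) / (6) = -1.0000
  v = (-12 - (1)·-1.1333) / (-5) = 2.1733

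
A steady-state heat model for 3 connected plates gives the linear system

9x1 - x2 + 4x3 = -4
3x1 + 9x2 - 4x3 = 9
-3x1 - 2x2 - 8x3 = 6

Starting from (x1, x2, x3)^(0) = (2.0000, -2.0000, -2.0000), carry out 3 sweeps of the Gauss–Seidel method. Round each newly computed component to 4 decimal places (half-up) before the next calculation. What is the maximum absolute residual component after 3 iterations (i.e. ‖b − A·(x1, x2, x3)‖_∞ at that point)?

Iteration 1:
  x1 = (-4 - (-1)·-2.0000 - (4)·-2.0000) / (9) = 0.2222
  x2 = (9 - (3)·0.2222 - (-4)·-2.0000) / (9) = 0.0370
  x3 = (6 - (-3)·0.2222 - (-2)·0.0370) / (-8) = -0.8426
Iteration 2:
  x1 = (-4 - (-1)·0.0370 - (4)·-0.8426) / (9) = -0.0658
  x2 = (9 - (3)·-0.0658 - (-4)·-0.8426) / (9) = 0.6474
  x3 = (6 - (-3)·-0.0658 - (-2)·0.6474) / (-8) = -0.8872
Iteration 3:
  x1 = (-4 - (-1)·0.6474 - (4)·-0.8872) / (9) = 0.0218
  x2 = (9 - (3)·0.0218 - (-4)·-0.8872) / (9) = 0.5984
  x3 = (6 - (-3)·0.0218 - (-2)·0.5984) / (-8) = -0.9078
Residual b − A·x = (0.0334, -0.0822, -0.0002); ∞-norm = 0.0822

0.0822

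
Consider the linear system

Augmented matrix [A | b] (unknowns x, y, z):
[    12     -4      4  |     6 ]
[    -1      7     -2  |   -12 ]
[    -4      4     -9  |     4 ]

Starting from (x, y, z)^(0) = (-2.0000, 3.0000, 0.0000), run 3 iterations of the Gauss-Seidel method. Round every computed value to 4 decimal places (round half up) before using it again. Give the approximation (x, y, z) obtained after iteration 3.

(0.3401, -2.1394, -1.5464)

Iteration 1:
  x = (6 - (-4)·3.0000 - (4)·0.0000) / (12) = 1.5000
  y = (-12 - (-1)·1.5000 - (-2)·0.0000) / (7) = -1.5000
  z = (4 - (-4)·1.5000 - (4)·-1.5000) / (-9) = -1.7778
Iteration 2:
  x = (6 - (-4)·-1.5000 - (4)·-1.7778) / (12) = 0.5926
  y = (-12 - (-1)·0.5926 - (-2)·-1.7778) / (7) = -2.1376
  z = (4 - (-4)·0.5926 - (4)·-2.1376) / (-9) = -1.6579
Iteration 3:
  x = (6 - (-4)·-2.1376 - (4)·-1.6579) / (12) = 0.3401
  y = (-12 - (-1)·0.3401 - (-2)·-1.6579) / (7) = -2.1394
  z = (4 - (-4)·0.3401 - (4)·-2.1394) / (-9) = -1.5464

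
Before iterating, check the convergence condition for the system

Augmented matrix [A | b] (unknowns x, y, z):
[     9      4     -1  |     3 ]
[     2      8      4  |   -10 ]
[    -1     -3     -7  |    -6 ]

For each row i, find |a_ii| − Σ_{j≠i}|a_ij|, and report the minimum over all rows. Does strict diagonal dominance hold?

2

row 1: |9| − (4+1) = 4
row 2: |8| − (2+4) = 2
row 3: |-7| − (1+3) = 3
minimum over rows = 2 → strictly diagonally dominant (convergence guaranteed)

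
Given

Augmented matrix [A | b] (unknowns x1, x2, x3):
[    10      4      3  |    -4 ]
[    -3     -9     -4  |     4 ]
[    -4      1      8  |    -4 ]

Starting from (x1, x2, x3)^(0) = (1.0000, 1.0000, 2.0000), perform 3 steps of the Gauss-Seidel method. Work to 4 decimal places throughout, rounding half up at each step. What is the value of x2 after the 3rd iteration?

Iteration 1:
  x1 = (-4 - (4)·1.0000 - (3)·2.0000) / (10) = -1.4000
  x2 = (4 - (-3)·-1.4000 - (-4)·2.0000) / (-9) = -0.8667
  x3 = (-4 - (-4)·-1.4000 - (1)·-0.8667) / (8) = -1.0917
Iteration 2:
  x1 = (-4 - (4)·-0.8667 - (3)·-1.0917) / (10) = 0.2742
  x2 = (4 - (-3)·0.2742 - (-4)·-1.0917) / (-9) = -0.0506
  x3 = (-4 - (-4)·0.2742 - (1)·-0.0506) / (8) = -0.3566
Iteration 3:
  x1 = (-4 - (4)·-0.0506 - (3)·-0.3566) / (10) = -0.2728
  x2 = (4 - (-3)·-0.2728 - (-4)·-0.3566) / (-9) = -0.1950
  x3 = (-4 - (-4)·-0.2728 - (1)·-0.1950) / (8) = -0.6120

-0.1950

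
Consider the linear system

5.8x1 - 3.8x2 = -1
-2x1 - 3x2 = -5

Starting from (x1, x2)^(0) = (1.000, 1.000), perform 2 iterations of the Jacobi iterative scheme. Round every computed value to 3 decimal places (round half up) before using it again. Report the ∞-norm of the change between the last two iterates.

Iteration 1:
  x1 = (-1 - (-3.8)·1.000) / (5.8) = 0.483
  x2 = (-5 - (-2)·1.000) / (-3) = 1.000
Iteration 2:
  x1 = (-1 - (-3.8)·1.000) / (5.8) = 0.483
  x2 = (-5 - (-2)·0.483) / (-3) = 1.345
Change: (0.000, 0.345) → max |·| = 0.345

0.345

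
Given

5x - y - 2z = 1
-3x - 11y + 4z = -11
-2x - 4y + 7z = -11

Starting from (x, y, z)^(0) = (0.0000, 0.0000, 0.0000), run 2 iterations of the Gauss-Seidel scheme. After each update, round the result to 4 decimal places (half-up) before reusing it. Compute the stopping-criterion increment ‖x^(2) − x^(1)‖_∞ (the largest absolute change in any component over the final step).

Iteration 1:
  x = (1 - (-1)·0.0000 - (-2)·0.0000) / (5) = 0.2000
  y = (-11 - (-3)·0.2000 - (4)·0.0000) / (-11) = 0.9455
  z = (-11 - (-2)·0.2000 - (-4)·0.9455) / (7) = -0.9740
Iteration 2:
  x = (1 - (-1)·0.9455 - (-2)·-0.9740) / (5) = -0.0005
  y = (-11 - (-3)·-0.0005 - (4)·-0.9740) / (-11) = 0.6460
  z = (-11 - (-2)·-0.0005 - (-4)·0.6460) / (7) = -1.2024
Change: (-0.2005, -0.2995, -0.2284) → max |·| = 0.2995

0.2995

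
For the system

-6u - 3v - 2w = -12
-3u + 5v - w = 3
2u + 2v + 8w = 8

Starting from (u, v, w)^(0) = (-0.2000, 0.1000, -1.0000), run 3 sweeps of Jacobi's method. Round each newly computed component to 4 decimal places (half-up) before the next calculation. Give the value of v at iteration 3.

1.5828

Iteration 1:
  u = (-12 - (-3)·0.1000 - (-2)·-1.0000) / (-6) = 2.2833
  v = (3 - (-3)·-0.2000 - (-1)·-1.0000) / (5) = 0.2800
  w = (8 - (2)·-0.2000 - (2)·0.1000) / (8) = 1.0250
Iteration 2:
  u = (-12 - (-3)·0.2800 - (-2)·1.0250) / (-6) = 1.5183
  v = (3 - (-3)·2.2833 - (-1)·1.0250) / (5) = 2.1750
  w = (8 - (2)·2.2833 - (2)·0.2800) / (8) = 0.3592
Iteration 3:
  u = (-12 - (-3)·2.1750 - (-2)·0.3592) / (-6) = 0.7928
  v = (3 - (-3)·1.5183 - (-1)·0.3592) / (5) = 1.5828
  w = (8 - (2)·1.5183 - (2)·2.1750) / (8) = 0.0767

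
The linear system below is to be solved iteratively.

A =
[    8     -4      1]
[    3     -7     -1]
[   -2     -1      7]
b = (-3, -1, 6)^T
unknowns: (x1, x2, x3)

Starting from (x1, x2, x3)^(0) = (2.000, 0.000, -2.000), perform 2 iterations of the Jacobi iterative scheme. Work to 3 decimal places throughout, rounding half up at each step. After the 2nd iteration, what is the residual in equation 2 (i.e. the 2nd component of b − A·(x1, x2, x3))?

-1.067

Iteration 1:
  x1 = (-3 - (-4)·0.000 - (1)·-2.000) / (8) = -0.125
  x2 = (-1 - (3)·2.000 - (-1)·-2.000) / (-7) = 1.286
  x3 = (6 - (-2)·2.000 - (-1)·0.000) / (7) = 1.429
Iteration 2:
  x1 = (-3 - (-4)·1.286 - (1)·1.429) / (8) = 0.089
  x2 = (-1 - (3)·-0.125 - (-1)·1.429) / (-7) = -0.115
  x3 = (6 - (-2)·-0.125 - (-1)·1.286) / (7) = 1.005
Residual b − A·x = (-5.177, -1.067, -0.972)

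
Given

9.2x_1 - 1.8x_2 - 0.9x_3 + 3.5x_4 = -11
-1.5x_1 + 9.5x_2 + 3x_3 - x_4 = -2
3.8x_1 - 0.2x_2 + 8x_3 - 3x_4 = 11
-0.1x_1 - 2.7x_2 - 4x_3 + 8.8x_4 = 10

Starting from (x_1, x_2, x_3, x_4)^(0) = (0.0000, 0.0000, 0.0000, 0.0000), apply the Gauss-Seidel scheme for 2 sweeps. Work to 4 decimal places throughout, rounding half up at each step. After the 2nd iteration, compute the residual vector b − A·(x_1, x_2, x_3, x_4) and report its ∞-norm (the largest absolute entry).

Iteration 1:
  x_1 = (-11 - (-1.8)·0.0000 - (-0.9)·0.0000 - (3.5)·0.0000) / (9.2) = -1.1957
  x_2 = (-2 - (-1.5)·-1.1957 - (3)·0.0000 - (-1)·0.0000) / (9.5) = -0.3993
  x_3 = (11 - (3.8)·-1.1957 - (-0.2)·-0.3993 - (-3)·0.0000) / (8) = 1.9330
  x_4 = (10 - (-0.1)·-1.1957 - (-2.7)·-0.3993 - (-4)·1.9330) / (8.8) = 1.8789
Iteration 2:
  x_1 = (-11 - (-1.8)·-0.3993 - (-0.9)·1.9330 - (3.5)·1.8789) / (9.2) = -1.7995
  x_2 = (-2 - (-1.5)·-1.7995 - (3)·1.9330 - (-1)·1.8789) / (9.5) = -0.9073
  x_3 = (11 - (3.8)·-1.7995 - (-0.2)·-0.9073 - (-3)·1.8789) / (8) = 2.9117
  x_4 = (10 - (-0.1)·-1.7995 - (-2.7)·-0.9073 - (-4)·2.9117) / (8.8) = 2.1610
Residual b − A·x = (-1.0207, -2.6540, 0.8460, 0.0003); ∞-norm = 2.6540

2.6540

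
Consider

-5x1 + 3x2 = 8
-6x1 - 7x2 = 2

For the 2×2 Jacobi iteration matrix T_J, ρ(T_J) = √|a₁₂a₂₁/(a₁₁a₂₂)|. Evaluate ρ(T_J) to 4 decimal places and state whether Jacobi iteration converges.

0.7171

a₁₂a₂₁/(a₁₁a₂₂) = (3)·(-6) / ((-5)·(-7)) = -0.514286
ρ = √|-0.514286| = √0.514286 = 0.7171
ρ < 1, so Jacobi converges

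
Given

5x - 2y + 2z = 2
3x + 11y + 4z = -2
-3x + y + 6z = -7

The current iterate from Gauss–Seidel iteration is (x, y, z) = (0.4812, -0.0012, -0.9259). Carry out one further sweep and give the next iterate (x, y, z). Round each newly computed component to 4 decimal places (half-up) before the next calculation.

One sweep:
  x = (2 - (-2)·-0.0012 - (2)·-0.9259) / (5) = 0.7699
  y = (-2 - (3)·0.7699 - (4)·-0.9259) / (11) = -0.0551
  z = (-7 - (-3)·0.7699 - (1)·-0.0551) / (6) = -0.7725

(0.7699, -0.0551, -0.7725)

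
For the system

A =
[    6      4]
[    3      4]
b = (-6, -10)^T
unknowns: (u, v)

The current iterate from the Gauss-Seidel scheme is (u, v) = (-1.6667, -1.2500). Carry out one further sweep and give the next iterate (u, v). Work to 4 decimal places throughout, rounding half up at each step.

One sweep:
  u = (-6 - (4)·-1.2500) / (6) = -0.1667
  v = (-10 - (3)·-0.1667) / (4) = -2.3750

(-0.1667, -2.3750)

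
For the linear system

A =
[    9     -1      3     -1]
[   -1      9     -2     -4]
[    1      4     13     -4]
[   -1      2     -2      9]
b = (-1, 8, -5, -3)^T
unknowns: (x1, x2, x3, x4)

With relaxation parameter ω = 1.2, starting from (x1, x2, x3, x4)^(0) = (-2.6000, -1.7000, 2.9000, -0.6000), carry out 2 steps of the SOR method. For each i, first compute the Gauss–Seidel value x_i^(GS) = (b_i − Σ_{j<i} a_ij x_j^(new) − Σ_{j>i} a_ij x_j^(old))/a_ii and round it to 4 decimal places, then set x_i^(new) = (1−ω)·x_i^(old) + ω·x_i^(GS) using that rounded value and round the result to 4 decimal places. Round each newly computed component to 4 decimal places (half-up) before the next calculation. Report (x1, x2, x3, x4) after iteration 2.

Iteration 1:
  x1: GS value = (-1 - (-1)·-1.7000 - (3)·2.9000 - (-1)·-0.6000) / (9) = -1.3333;  x1 ← (1−ω)·-2.6000 + ω·-1.3333 = -1.0800
  x2: GS value = (8 - (-1)·-1.0800 - (-2)·2.9000 - (-4)·-0.6000) / (9) = 1.1467;  x2 ← (1−ω)·-1.7000 + ω·1.1467 = 1.7160
  x3: GS value = (-5 - (1)·-1.0800 - (4)·1.7160 - (-4)·-0.6000) / (13) = -1.0142;  x3 ← (1−ω)·2.9000 + ω·-1.0142 = -1.7970
  x4: GS value = (-3 - (-1)·-1.0800 - (2)·1.7160 - (-2)·-1.7970) / (9) = -1.2340;  x4 ← (1−ω)·-0.6000 + ω·-1.2340 = -1.3608
Iteration 2:
  x1: GS value = (-1 - (-1)·1.7160 - (3)·-1.7970 - (-1)·-1.3608) / (9) = 0.5274;  x1 ← (1−ω)·-1.0800 + ω·0.5274 = 0.8489
  x2: GS value = (8 - (-1)·0.8489 - (-2)·-1.7970 - (-4)·-1.3608) / (9) = -0.0209;  x2 ← (1−ω)·1.7160 + ω·-0.0209 = -0.3683
  x3: GS value = (-5 - (1)·0.8489 - (4)·-0.3683 - (-4)·-1.3608) / (13) = -0.7553;  x3 ← (1−ω)·-1.7970 + ω·-0.7553 = -0.5470
  x4: GS value = (-3 - (-1)·0.8489 - (2)·-0.3683 - (-2)·-0.5470) / (9) = -0.2787;  x4 ← (1−ω)·-1.3608 + ω·-0.2787 = -0.0623

(0.8489, -0.3683, -0.5470, -0.0623)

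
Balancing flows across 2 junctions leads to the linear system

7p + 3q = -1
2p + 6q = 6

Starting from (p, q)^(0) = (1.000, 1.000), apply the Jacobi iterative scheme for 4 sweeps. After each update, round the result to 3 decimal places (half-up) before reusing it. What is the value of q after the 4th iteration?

1.218

Iteration 1:
  p = (-1 - (3)·1.000) / (7) = -0.571
  q = (6 - (2)·1.000) / (6) = 0.667
Iteration 2:
  p = (-1 - (3)·0.667) / (7) = -0.429
  q = (6 - (2)·-0.571) / (6) = 1.190
Iteration 3:
  p = (-1 - (3)·1.190) / (7) = -0.653
  q = (6 - (2)·-0.429) / (6) = 1.143
Iteration 4:
  p = (-1 - (3)·1.143) / (7) = -0.633
  q = (6 - (2)·-0.653) / (6) = 1.218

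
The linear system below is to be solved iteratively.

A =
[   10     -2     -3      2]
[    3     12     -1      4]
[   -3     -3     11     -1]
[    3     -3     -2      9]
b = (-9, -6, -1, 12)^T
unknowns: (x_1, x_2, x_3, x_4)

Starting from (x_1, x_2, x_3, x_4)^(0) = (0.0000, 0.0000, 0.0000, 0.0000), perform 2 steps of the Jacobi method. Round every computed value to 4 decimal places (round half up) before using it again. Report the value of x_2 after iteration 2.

-0.7270

Iteration 1:
  x_1 = (-9 - (-2)·0.0000 - (-3)·0.0000 - (2)·0.0000) / (10) = -0.9000
  x_2 = (-6 - (3)·0.0000 - (-1)·0.0000 - (4)·0.0000) / (12) = -0.5000
  x_3 = (-1 - (-3)·0.0000 - (-3)·0.0000 - (-1)·0.0000) / (11) = -0.0909
  x_4 = (12 - (3)·0.0000 - (-3)·0.0000 - (-2)·0.0000) / (9) = 1.3333
Iteration 2:
  x_1 = (-9 - (-2)·-0.5000 - (-3)·-0.0909 - (2)·1.3333) / (10) = -1.2939
  x_2 = (-6 - (3)·-0.9000 - (-1)·-0.0909 - (4)·1.3333) / (12) = -0.7270
  x_3 = (-1 - (-3)·-0.9000 - (-3)·-0.5000 - (-1)·1.3333) / (11) = -0.3515
  x_4 = (12 - (3)·-0.9000 - (-3)·-0.5000 - (-2)·-0.0909) / (9) = 1.4465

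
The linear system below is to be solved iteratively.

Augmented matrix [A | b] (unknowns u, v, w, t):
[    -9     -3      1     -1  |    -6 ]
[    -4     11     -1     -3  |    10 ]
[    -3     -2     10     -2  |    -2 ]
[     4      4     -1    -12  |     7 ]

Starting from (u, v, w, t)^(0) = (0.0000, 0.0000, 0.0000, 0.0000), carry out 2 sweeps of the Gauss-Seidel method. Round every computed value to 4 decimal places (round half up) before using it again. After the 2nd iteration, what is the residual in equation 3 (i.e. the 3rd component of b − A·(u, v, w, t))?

Iteration 1:
  u = (-6 - (-3)·0.0000 - (1)·0.0000 - (-1)·0.0000) / (-9) = 0.6667
  v = (10 - (-4)·0.6667 - (-1)·0.0000 - (-3)·0.0000) / (11) = 1.1515
  w = (-2 - (-3)·0.6667 - (-2)·1.1515 - (-2)·0.0000) / (10) = 0.2303
  t = (7 - (4)·0.6667 - (4)·1.1515 - (-1)·0.2303) / (-12) = 0.0035
Iteration 2:
  u = (-6 - (-3)·1.1515 - (1)·0.2303 - (-1)·0.0035) / (-9) = 0.3080
  v = (10 - (-4)·0.3080 - (-1)·0.2303 - (-3)·0.0035) / (11) = 1.0430
  w = (-2 - (-3)·0.3080 - (-2)·1.0430 - (-2)·0.0035) / (10) = 0.1017
  t = (7 - (4)·0.3080 - (4)·1.0430 - (-1)·0.1017) / (-12) = -0.1415
Residual b − A·x = (-0.3422, -0.5638, -0.2900, -0.0003)

-0.2900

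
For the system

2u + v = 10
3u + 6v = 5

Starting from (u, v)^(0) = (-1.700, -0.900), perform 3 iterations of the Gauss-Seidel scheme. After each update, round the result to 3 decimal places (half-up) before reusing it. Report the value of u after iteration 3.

6.070

Iteration 1:
  u = (10 - (1)·-0.900) / (2) = 5.450
  v = (5 - (3)·5.450) / (6) = -1.892
Iteration 2:
  u = (10 - (1)·-1.892) / (2) = 5.946
  v = (5 - (3)·5.946) / (6) = -2.140
Iteration 3:
  u = (10 - (1)·-2.140) / (2) = 6.070
  v = (5 - (3)·6.070) / (6) = -2.202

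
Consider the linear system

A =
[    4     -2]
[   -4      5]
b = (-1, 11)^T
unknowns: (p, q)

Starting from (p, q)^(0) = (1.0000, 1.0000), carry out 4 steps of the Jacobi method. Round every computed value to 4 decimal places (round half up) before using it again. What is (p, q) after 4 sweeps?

(1.3500, 2.9600)

Iteration 1:
  p = (-1 - (-2)·1.0000) / (4) = 0.2500
  q = (11 - (-4)·1.0000) / (5) = 3.0000
Iteration 2:
  p = (-1 - (-2)·3.0000) / (4) = 1.2500
  q = (11 - (-4)·0.2500) / (5) = 2.4000
Iteration 3:
  p = (-1 - (-2)·2.4000) / (4) = 0.9500
  q = (11 - (-4)·1.2500) / (5) = 3.2000
Iteration 4:
  p = (-1 - (-2)·3.2000) / (4) = 1.3500
  q = (11 - (-4)·0.9500) / (5) = 2.9600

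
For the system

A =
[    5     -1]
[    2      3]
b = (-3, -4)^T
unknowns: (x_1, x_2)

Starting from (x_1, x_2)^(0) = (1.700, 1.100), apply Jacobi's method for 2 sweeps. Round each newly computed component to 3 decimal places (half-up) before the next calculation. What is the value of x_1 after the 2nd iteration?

-1.093

Iteration 1:
  x_1 = (-3 - (-1)·1.100) / (5) = -0.380
  x_2 = (-4 - (2)·1.700) / (3) = -2.467
Iteration 2:
  x_1 = (-3 - (-1)·-2.467) / (5) = -1.093
  x_2 = (-4 - (2)·-0.380) / (3) = -1.080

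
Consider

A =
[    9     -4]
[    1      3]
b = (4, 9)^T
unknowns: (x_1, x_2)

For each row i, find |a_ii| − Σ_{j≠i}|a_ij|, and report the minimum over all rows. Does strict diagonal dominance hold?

2

row 1: |9| − (4) = 5
row 2: |3| − (1) = 2
minimum over rows = 2 → strictly diagonally dominant (convergence guaranteed)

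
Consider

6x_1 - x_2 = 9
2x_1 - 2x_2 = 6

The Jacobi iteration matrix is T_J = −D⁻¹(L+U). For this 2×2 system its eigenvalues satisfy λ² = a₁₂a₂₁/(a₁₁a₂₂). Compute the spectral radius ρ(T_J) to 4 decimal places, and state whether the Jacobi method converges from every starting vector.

a₁₂a₂₁/(a₁₁a₂₂) = (-1)·(2) / ((6)·(-2)) = 0.166667
ρ = √|0.166667| = √0.166667 = 0.4082
ρ < 1, so Jacobi converges

0.4082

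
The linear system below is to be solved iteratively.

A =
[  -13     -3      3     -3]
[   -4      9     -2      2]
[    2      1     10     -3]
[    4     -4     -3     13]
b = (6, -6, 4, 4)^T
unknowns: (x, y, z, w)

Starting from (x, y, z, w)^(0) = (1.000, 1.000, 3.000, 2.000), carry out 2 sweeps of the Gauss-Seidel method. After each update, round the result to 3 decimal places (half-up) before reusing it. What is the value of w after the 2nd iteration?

Iteration 1:
  x = (6 - (-3)·1.000 - (3)·3.000 - (-3)·2.000) / (-13) = -0.462
  y = (-6 - (-4)·-0.462 - (-2)·3.000 - (2)·2.000) / (9) = -0.650
  z = (4 - (2)·-0.462 - (1)·-0.650 - (-3)·2.000) / (10) = 1.157
  w = (4 - (4)·-0.462 - (-4)·-0.650 - (-3)·1.157) / (13) = 0.517
Iteration 2:
  x = (6 - (-3)·-0.650 - (3)·1.157 - (-3)·0.517) / (-13) = -0.164
  y = (-6 - (-4)·-0.164 - (-2)·1.157 - (2)·0.517) / (9) = -0.597
  z = (4 - (2)·-0.164 - (1)·-0.597 - (-3)·0.517) / (10) = 0.648
  w = (4 - (4)·-0.164 - (-4)·-0.597 - (-3)·0.648) / (13) = 0.324

0.324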